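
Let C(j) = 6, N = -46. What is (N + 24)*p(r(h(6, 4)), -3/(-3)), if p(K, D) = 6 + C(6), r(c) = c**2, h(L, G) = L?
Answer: -264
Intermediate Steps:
p(K, D) = 12 (p(K, D) = 6 + 6 = 12)
(N + 24)*p(r(h(6, 4)), -3/(-3)) = (-46 + 24)*12 = -22*12 = -264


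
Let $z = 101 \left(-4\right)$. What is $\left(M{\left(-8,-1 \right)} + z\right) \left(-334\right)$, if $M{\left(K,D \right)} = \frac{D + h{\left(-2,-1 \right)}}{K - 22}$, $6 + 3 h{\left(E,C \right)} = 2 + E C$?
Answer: $\frac{1214257}{9} \approx 1.3492 \cdot 10^{5}$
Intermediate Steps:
$h{\left(E,C \right)} = - \frac{4}{3} + \frac{C E}{3}$ ($h{\left(E,C \right)} = -2 + \frac{2 + E C}{3} = -2 + \frac{2 + C E}{3} = -2 + \left(\frac{2}{3} + \frac{C E}{3}\right) = - \frac{4}{3} + \frac{C E}{3}$)
$z = -404$
$M{\left(K,D \right)} = \frac{- \frac{2}{3} + D}{-22 + K}$ ($M{\left(K,D \right)} = \frac{D - \left(\frac{4}{3} + \frac{1}{3} \left(-2\right)\right)}{K - 22} = \frac{D + \left(- \frac{4}{3} + \frac{2}{3}\right)}{-22 + K} = \frac{D - \frac{2}{3}}{-22 + K} = \frac{- \frac{2}{3} + D}{-22 + K}$)
$\left(M{\left(-8,-1 \right)} + z\right) \left(-334\right) = \left(\frac{- \frac{2}{3} - 1}{-22 - 8} - 404\right) \left(-334\right) = \left(\frac{1}{-30} \left(- \frac{5}{3}\right) - 404\right) \left(-334\right) = \left(\left(- \frac{1}{30}\right) \left(- \frac{5}{3}\right) - 404\right) \left(-334\right) = \left(\frac{1}{18} - 404\right) \left(-334\right) = \left(- \frac{7271}{18}\right) \left(-334\right) = \frac{1214257}{9}$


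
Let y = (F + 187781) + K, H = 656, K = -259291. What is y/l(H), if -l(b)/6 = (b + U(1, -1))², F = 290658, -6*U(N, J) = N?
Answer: -1314888/15484225 ≈ -0.084918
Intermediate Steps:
U(N, J) = -N/6
y = 219148 (y = (290658 + 187781) - 259291 = 478439 - 259291 = 219148)
l(b) = -6*(-⅙ + b)² (l(b) = -6*(b - ⅙*1)² = -6*(b - ⅙)² = -6*(-⅙ + b)²)
y/l(H) = 219148/((-(-1 + 6*656)²/6)) = 219148/((-(-1 + 3936)²/6)) = 219148/((-⅙*3935²)) = 219148/((-⅙*15484225)) = 219148/(-15484225/6) = 219148*(-6/15484225) = -1314888/15484225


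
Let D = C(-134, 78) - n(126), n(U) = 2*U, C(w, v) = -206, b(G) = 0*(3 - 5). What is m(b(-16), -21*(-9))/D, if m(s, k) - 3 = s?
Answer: -3/458 ≈ -0.0065502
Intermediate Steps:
b(G) = 0 (b(G) = 0*(-2) = 0)
m(s, k) = 3 + s
D = -458 (D = -206 - 2*126 = -206 - 1*252 = -206 - 252 = -458)
m(b(-16), -21*(-9))/D = (3 + 0)/(-458) = 3*(-1/458) = -3/458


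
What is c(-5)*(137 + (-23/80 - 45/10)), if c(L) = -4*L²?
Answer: -52885/4 ≈ -13221.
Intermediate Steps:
c(-5)*(137 + (-23/80 - 45/10)) = (-4*(-5)²)*(137 + (-23/80 - 45/10)) = (-4*25)*(137 + (-23*1/80 - 45*⅒)) = -100*(137 + (-23/80 - 9/2)) = -100*(137 - 383/80) = -100*10577/80 = -52885/4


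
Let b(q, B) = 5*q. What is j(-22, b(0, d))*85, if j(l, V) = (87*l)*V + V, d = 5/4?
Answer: 0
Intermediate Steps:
d = 5/4 (d = 5*(¼) = 5/4 ≈ 1.2500)
j(l, V) = V + 87*V*l (j(l, V) = 87*V*l + V = V + 87*V*l)
j(-22, b(0, d))*85 = ((5*0)*(1 + 87*(-22)))*85 = (0*(1 - 1914))*85 = (0*(-1913))*85 = 0*85 = 0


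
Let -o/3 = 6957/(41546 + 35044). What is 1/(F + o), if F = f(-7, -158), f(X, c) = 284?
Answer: 8510/2414521 ≈ 0.0035245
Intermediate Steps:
F = 284
o = -2319/8510 (o = -20871/(41546 + 35044) = -20871/76590 = -3*773/8510 = -2319/8510 ≈ -0.27250)
1/(F + o) = 1/(284 - 2319/8510) = 1/(2414521/8510) = 8510/2414521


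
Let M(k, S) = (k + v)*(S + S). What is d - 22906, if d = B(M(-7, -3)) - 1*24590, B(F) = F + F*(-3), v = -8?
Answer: -47676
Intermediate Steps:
M(k, S) = 2*S*(-8 + k) (M(k, S) = (k - 8)*(S + S) = (-8 + k)*(2*S) = 2*S*(-8 + k))
B(F) = -2*F (B(F) = F - 3*F = -2*F)
d = -24770 (d = -4*(-3)*(-8 - 7) - 1*24590 = -4*(-3)*(-15) - 24590 = -2*90 - 24590 = -180 - 24590 = -24770)
d - 22906 = -24770 - 22906 = -47676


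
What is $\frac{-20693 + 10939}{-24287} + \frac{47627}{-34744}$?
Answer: $- \frac{817823973}{843827528} \approx -0.96918$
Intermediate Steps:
$\frac{-20693 + 10939}{-24287} + \frac{47627}{-34744} = \left(-9754\right) \left(- \frac{1}{24287}\right) + 47627 \left(- \frac{1}{34744}\right) = \frac{9754}{24287} - \frac{47627}{34744} = - \frac{817823973}{843827528}$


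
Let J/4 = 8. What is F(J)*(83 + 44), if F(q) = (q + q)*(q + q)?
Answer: 520192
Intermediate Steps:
J = 32 (J = 4*8 = 32)
F(q) = 4*q² (F(q) = (2*q)*(2*q) = 4*q²)
F(J)*(83 + 44) = (4*32²)*(83 + 44) = (4*1024)*127 = 4096*127 = 520192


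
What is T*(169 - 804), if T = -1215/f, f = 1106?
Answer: 771525/1106 ≈ 697.58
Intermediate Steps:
T = -1215/1106 ≈ -1.0986
T*(169 - 804) = -1215*(169 - 804)/1106 = -1215/1106*(-635) = 771525/1106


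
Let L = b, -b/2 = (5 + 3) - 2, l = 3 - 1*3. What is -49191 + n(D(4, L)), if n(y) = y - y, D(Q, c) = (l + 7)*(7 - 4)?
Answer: -49191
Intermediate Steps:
l = 0 (l = 3 - 3 = 0)
b = -12 (b = -2*((5 + 3) - 2) = -2*(8 - 2) = -2*6 = -12)
L = -12
D(Q, c) = 21 (D(Q, c) = (0 + 7)*(7 - 4) = 7*3 = 21)
n(y) = 0
-49191 + n(D(4, L)) = -49191 + 0 = -49191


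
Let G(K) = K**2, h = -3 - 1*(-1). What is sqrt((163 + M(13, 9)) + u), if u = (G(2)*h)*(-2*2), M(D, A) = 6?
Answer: sqrt(201) ≈ 14.177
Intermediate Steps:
h = -2 (h = -3 + 1 = -2)
u = 32 (u = (2**2*(-2))*(-2*2) = (4*(-2))*(-4) = -8*(-4) = 32)
sqrt((163 + M(13, 9)) + u) = sqrt((163 + 6) + 32) = sqrt(169 + 32) = sqrt(201)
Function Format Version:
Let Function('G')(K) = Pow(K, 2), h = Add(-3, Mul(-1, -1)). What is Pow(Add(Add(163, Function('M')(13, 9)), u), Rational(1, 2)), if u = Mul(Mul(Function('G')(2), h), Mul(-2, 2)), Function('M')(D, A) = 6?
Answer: Pow(201, Rational(1, 2)) ≈ 14.177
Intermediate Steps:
h = -2 (h = Add(-3, 1) = -2)
u = 32 (u = Mul(Mul(Pow(2, 2), -2), Mul(-2, 2)) = Mul(Mul(4, -2), -4) = Mul(-8, -4) = 32)
Pow(Add(Add(163, Function('M')(13, 9)), u), Rational(1, 2)) = Pow(Add(Add(163, 6), 32), Rational(1, 2)) = Pow(Add(169, 32), Rational(1, 2)) = Pow(201, Rational(1, 2))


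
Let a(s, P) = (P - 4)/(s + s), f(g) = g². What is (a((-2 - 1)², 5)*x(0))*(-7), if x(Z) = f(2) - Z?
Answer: -14/9 ≈ -1.5556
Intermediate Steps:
a(s, P) = (-4 + P)/(2*s) (a(s, P) = (-4 + P)/((2*s)) = (-4 + P)*(1/(2*s)) = (-4 + P)/(2*s))
x(Z) = 4 - Z (x(Z) = 2² - Z = 4 - Z)
(a((-2 - 1)², 5)*x(0))*(-7) = (((-4 + 5)/(2*((-2 - 1)²)))*(4 - 1*0))*(-7) = (((½)*1/(-3)²)*(4 + 0))*(-7) = (((½)*1/9)*4)*(-7) = (((½)*(⅑)*1)*4)*(-7) = ((1/18)*4)*(-7) = (2/9)*(-7) = -14/9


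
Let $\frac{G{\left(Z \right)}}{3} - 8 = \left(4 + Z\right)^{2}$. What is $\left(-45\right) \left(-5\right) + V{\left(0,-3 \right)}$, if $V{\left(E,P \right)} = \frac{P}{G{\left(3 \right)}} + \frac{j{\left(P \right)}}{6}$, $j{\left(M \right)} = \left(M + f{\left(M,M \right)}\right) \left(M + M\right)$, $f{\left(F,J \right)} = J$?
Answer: $\frac{13166}{57} \approx 230.98$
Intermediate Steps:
$G{\left(Z \right)} = 24 + 3 \left(4 + Z\right)^{2}$
$j{\left(M \right)} = 4 M^{2}$ ($j{\left(M \right)} = \left(M + M\right) \left(M + M\right) = 2 M 2 M = 4 M^{2}$)
$V{\left(E,P \right)} = \frac{P}{171} + \frac{2 P^{2}}{3}$ ($V{\left(E,P \right)} = \frac{P}{24 + 3 \left(4 + 3\right)^{2}} + \frac{4 P^{2}}{6} = \frac{P}{24 + 3 \cdot 7^{2}} + 4 P^{2} \cdot \frac{1}{6} = \frac{P}{24 + 3 \cdot 49} + \frac{2 P^{2}}{3} = \frac{P}{24 + 147} + \frac{2 P^{2}}{3} = \frac{P}{171} + \frac{2 P^{2}}{3}$)
$\left(-45\right) \left(-5\right) + V{\left(0,-3 \right)} = \left(-45\right) \left(-5\right) + \frac{1}{171} \left(-3\right) \left(1 + 114 \left(-3\right)\right) = 225 + \frac{1}{171} \left(-3\right) \left(1 - 342\right) = 225 + \frac{1}{171} \left(-3\right) \left(-341\right) = 225 + \frac{341}{57} = \frac{13166}{57}$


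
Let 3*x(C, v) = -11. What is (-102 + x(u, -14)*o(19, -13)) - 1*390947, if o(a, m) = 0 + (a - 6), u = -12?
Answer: -1173290/3 ≈ -3.9110e+5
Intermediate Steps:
x(C, v) = -11/3 (x(C, v) = (⅓)*(-11) = -11/3)
o(a, m) = -6 + a (o(a, m) = 0 + (-6 + a) = -6 + a)
(-102 + x(u, -14)*o(19, -13)) - 1*390947 = (-102 - 11*(-6 + 19)/3) - 1*390947 = (-102 - 11/3*13) - 390947 = (-102 - 143/3) - 390947 = -449/3 - 390947 = -1173290/3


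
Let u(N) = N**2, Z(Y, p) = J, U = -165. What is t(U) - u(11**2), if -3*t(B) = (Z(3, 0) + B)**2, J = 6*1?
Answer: -23068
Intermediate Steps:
J = 6
Z(Y, p) = 6
t(B) = -(6 + B)**2/3
t(U) - u(11**2) = -(6 - 165)**2/3 - (11**2)**2 = -1/3*(-159)**2 - 1*121**2 = -1/3*25281 - 1*14641 = -8427 - 14641 = -23068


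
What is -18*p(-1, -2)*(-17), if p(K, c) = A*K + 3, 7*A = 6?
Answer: 4590/7 ≈ 655.71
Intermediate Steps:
A = 6/7 (A = (⅐)*6 = 6/7 ≈ 0.85714)
p(K, c) = 3 + 6*K/7 (p(K, c) = 6*K/7 + 3 = 3 + 6*K/7)
-18*p(-1, -2)*(-17) = -18*(3 + (6/7)*(-1))*(-17) = -18*(3 - 6/7)*(-17) = -18*15/7*(-17) = -270/7*(-17) = 4590/7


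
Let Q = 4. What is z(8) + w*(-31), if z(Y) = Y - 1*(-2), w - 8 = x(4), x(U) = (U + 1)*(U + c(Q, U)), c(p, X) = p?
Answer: -1478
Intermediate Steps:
x(U) = (1 + U)*(4 + U) (x(U) = (U + 1)*(U + 4) = (1 + U)*(4 + U))
w = 48 (w = 8 + (4 + 4² + 5*4) = 8 + (4 + 16 + 20) = 8 + 40 = 48)
z(Y) = 2 + Y (z(Y) = Y + 2 = 2 + Y)
z(8) + w*(-31) = (2 + 8) + 48*(-31) = 10 - 1488 = -1478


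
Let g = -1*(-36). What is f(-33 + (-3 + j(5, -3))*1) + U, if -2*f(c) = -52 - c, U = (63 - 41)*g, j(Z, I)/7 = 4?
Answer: 814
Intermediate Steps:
g = 36
j(Z, I) = 28 (j(Z, I) = 7*4 = 28)
U = 792 (U = (63 - 41)*36 = 22*36 = 792)
f(c) = 26 + c/2 (f(c) = -(-52 - c)/2 = 26 + c/2)
f(-33 + (-3 + j(5, -3))*1) + U = (26 + (-33 + (-3 + 28)*1)/2) + 792 = (26 + (-33 + 25*1)/2) + 792 = (26 + (-33 + 25)/2) + 792 = (26 + (½)*(-8)) + 792 = (26 - 4) + 792 = 22 + 792 = 814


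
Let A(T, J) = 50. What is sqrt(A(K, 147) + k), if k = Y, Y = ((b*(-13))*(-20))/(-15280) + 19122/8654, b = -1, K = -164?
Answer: sqrt(142689664710535)/1652914 ≈ 7.2268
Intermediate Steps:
Y = 7360855/3305828 (Y = (-1*(-13)*(-20))/(-15280) + 19122/8654 = (13*(-20))*(-1/15280) + 19122*(1/8654) = -260*(-1/15280) + 9561/4327 = 13/764 + 9561/4327 = 7360855/3305828 ≈ 2.2266)
k = 7360855/3305828 ≈ 2.2266
sqrt(A(K, 147) + k) = sqrt(50 + 7360855/3305828) = sqrt(172652255/3305828) = sqrt(142689664710535)/1652914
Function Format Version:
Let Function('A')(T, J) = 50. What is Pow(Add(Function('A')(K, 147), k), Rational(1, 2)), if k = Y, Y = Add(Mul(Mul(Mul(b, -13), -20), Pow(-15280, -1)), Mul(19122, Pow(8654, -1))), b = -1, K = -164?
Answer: Mul(Rational(1, 1652914), Pow(142689664710535, Rational(1, 2))) ≈ 7.2268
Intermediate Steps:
Y = Rational(7360855, 3305828) (Y = Add(Mul(Mul(Mul(-1, -13), -20), Pow(-15280, -1)), Mul(19122, Pow(8654, -1))) = Add(Mul(Mul(13, -20), Rational(-1, 15280)), Mul(19122, Rational(1, 8654))) = Add(Mul(-260, Rational(-1, 15280)), Rational(9561, 4327)) = Add(Rational(13, 764), Rational(9561, 4327)) = Rational(7360855, 3305828) ≈ 2.2266)
k = Rational(7360855, 3305828) ≈ 2.2266
Pow(Add(Function('A')(K, 147), k), Rational(1, 2)) = Pow(Add(50, Rational(7360855, 3305828)), Rational(1, 2)) = Pow(Rational(172652255, 3305828), Rational(1, 2)) = Mul(Rational(1, 1652914), Pow(142689664710535, Rational(1, 2)))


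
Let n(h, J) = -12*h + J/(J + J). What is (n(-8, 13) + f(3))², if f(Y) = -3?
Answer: 34969/4 ≈ 8742.3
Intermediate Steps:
n(h, J) = ½ - 12*h (n(h, J) = -12*h + J/((2*J)) = -12*h + (1/(2*J))*J = -12*h + ½ = ½ - 12*h)
(n(-8, 13) + f(3))² = ((½ - 12*(-8)) - 3)² = ((½ + 96) - 3)² = (193/2 - 3)² = (187/2)² = 34969/4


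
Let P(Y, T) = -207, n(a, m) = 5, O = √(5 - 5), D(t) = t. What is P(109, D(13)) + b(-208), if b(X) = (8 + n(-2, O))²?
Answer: -38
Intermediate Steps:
O = 0 (O = √0 = 0)
b(X) = 169 (b(X) = (8 + 5)² = 13² = 169)
P(109, D(13)) + b(-208) = -207 + 169 = -38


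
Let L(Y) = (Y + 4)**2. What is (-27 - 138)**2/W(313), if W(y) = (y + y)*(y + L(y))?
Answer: 27225/63102052 ≈ 0.00043144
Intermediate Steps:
L(Y) = (4 + Y)**2
W(y) = 2*y*(y + (4 + y)**2) (W(y) = (y + y)*(y + (4 + y)**2) = (2*y)*(y + (4 + y)**2) = 2*y*(y + (4 + y)**2))
(-27 - 138)**2/W(313) = (-27 - 138)**2/((2*313*(313 + (4 + 313)**2))) = (-165)**2/((2*313*(313 + 317**2))) = 27225/((2*313*(313 + 100489))) = 27225/((2*313*100802)) = 27225/63102052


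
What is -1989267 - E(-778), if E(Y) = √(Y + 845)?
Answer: -1989267 - √67 ≈ -1.9893e+6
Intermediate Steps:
E(Y) = √(845 + Y)
-1989267 - E(-778) = -1989267 - √(845 - 778) = -1989267 - √67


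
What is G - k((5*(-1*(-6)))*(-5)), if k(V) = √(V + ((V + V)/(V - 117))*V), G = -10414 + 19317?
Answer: 8903 - 45*I*√1246/89 ≈ 8903.0 - 17.848*I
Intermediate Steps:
G = 8903
k(V) = √(V + 2*V²/(-117 + V)) (k(V) = √(V + ((2*V)/(-117 + V))*V) = √(V + (2*V/(-117 + V))*V) = √(V + 2*V²/(-117 + V)))
G - k((5*(-1*(-6)))*(-5)) = 8903 - √3*√(((5*(-1*(-6)))*(-5))*(-39 + (5*(-1*(-6)))*(-5))/(-117 + (5*(-1*(-6)))*(-5))) = 8903 - √3*√(((5*6)*(-5))*(-39 + (5*6)*(-5))/(-117 + (5*6)*(-5))) = 8903 - √3*√((30*(-5))*(-39 + 30*(-5))/(-117 + 30*(-5))) = 8903 - √3*√(-150*(-39 - 150)/(-117 - 150)) = 8903 - √3*√(-150*(-189)/(-267)) = 8903 - √3*√(-150*(-1/267)*(-189)) = 8903 - √3*√(-9450/89) = 8903 - √3*15*I*√3738/89 = 8903 - 45*I*√1246/89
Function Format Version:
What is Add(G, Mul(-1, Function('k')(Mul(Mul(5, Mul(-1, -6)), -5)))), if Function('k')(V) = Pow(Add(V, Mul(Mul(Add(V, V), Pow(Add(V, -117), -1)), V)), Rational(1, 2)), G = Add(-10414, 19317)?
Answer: Add(8903, Mul(Rational(-45, 89), I, Pow(1246, Rational(1, 2)))) ≈ Add(8903.0, Mul(-17.848, I))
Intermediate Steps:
G = 8903
Function('k')(V) = Pow(Add(V, Mul(2, Pow(V, 2), Pow(Add(-117, V), -1))), Rational(1, 2)) (Function('k')(V) = Pow(Add(V, Mul(Mul(Mul(2, V), Pow(Add(-117, V), -1)), V)), Rational(1, 2)) = Pow(Add(V, Mul(Mul(2, V, Pow(Add(-117, V), -1)), V)), Rational(1, 2)) = Pow(Add(V, Mul(2, Pow(V, 2), Pow(Add(-117, V), -1))), Rational(1, 2)))
Add(G, Mul(-1, Function('k')(Mul(Mul(5, Mul(-1, -6)), -5)))) = Add(8903, Mul(-1, Mul(Pow(3, Rational(1, 2)), Pow(Mul(Mul(Mul(5, Mul(-1, -6)), -5), Pow(Add(-117, Mul(Mul(5, Mul(-1, -6)), -5)), -1), Add(-39, Mul(Mul(5, Mul(-1, -6)), -5))), Rational(1, 2))))) = Add(8903, Mul(-1, Mul(Pow(3, Rational(1, 2)), Pow(Mul(Mul(Mul(5, 6), -5), Pow(Add(-117, Mul(Mul(5, 6), -5)), -1), Add(-39, Mul(Mul(5, 6), -5))), Rational(1, 2))))) = Add(8903, Mul(-1, Mul(Pow(3, Rational(1, 2)), Pow(Mul(Mul(30, -5), Pow(Add(-117, Mul(30, -5)), -1), Add(-39, Mul(30, -5))), Rational(1, 2))))) = Add(8903, Mul(-1, Mul(Pow(3, Rational(1, 2)), Pow(Mul(-150, Pow(Add(-117, -150), -1), Add(-39, -150)), Rational(1, 2))))) = Add(8903, Mul(-1, Mul(Pow(3, Rational(1, 2)), Pow(Mul(-150, Pow(-267, -1), -189), Rational(1, 2))))) = Add(8903, Mul(-1, Mul(Pow(3, Rational(1, 2)), Pow(Mul(-150, Rational(-1, 267), -189), Rational(1, 2))))) = Add(8903, Mul(-1, Mul(Pow(3, Rational(1, 2)), Pow(Rational(-9450, 89), Rational(1, 2))))) = Add(8903, Mul(-1, Mul(Pow(3, Rational(1, 2)), Mul(Rational(15, 89), I, Pow(3738, Rational(1, 2)))))) = Add(8903, Mul(-1, Mul(Rational(45, 89), I, Pow(1246, Rational(1, 2))))) = Add(8903, Mul(Rational(-45, 89), I, Pow(1246, Rational(1, 2))))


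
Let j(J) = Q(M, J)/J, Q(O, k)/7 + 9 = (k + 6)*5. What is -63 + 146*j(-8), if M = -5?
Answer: 9457/4 ≈ 2364.3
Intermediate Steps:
Q(O, k) = 147 + 35*k (Q(O, k) = -63 + 7*((k + 6)*5) = -63 + 7*((6 + k)*5) = -63 + 7*(30 + 5*k) = -63 + (210 + 35*k) = 147 + 35*k)
j(J) = (147 + 35*J)/J
-63 + 146*j(-8) = -63 + 146*(35 + 147/(-8)) = -63 + 146*(35 + 147*(-1/8)) = -63 + 146*(35 - 147/8) = -63 + 146*(133/8) = -63 + 9709/4 = 9457/4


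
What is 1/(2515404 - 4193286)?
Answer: -1/1677882 ≈ -5.9599e-7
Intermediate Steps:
1/(2515404 - 4193286) = 1/(-1677882) = -1/1677882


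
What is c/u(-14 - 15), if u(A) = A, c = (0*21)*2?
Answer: 0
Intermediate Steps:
c = 0 (c = 0*2 = 0)
c/u(-14 - 15) = 0/(-14 - 15) = 0/(-29) = 0*(-1/29) = 0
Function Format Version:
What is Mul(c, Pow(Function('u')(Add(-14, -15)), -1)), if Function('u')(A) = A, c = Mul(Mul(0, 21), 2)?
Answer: 0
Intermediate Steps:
c = 0 (c = Mul(0, 2) = 0)
Mul(c, Pow(Function('u')(Add(-14, -15)), -1)) = Mul(0, Pow(Add(-14, -15), -1)) = Mul(0, Pow(-29, -1)) = Mul(0, Rational(-1, 29)) = 0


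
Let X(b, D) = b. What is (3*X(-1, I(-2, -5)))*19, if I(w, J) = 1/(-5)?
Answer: -57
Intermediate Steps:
I(w, J) = -⅕ (I(w, J) = 1*(-⅕) = -⅕)
(3*X(-1, I(-2, -5)))*19 = (3*(-1))*19 = -3*19 = -57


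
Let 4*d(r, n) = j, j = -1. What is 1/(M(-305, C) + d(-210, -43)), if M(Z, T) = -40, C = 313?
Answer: -4/161 ≈ -0.024845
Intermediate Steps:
d(r, n) = -¼ (d(r, n) = (¼)*(-1) = -¼)
1/(M(-305, C) + d(-210, -43)) = 1/(-40 - ¼) = 1/(-161/4) = -4/161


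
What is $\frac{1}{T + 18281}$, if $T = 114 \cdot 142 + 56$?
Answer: $\frac{1}{34525} \approx 2.8965 \cdot 10^{-5}$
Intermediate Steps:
$T = 16244$ ($T = 16188 + 56 = 16244$)
$\frac{1}{T + 18281} = \frac{1}{16244 + 18281} = \frac{1}{34525}$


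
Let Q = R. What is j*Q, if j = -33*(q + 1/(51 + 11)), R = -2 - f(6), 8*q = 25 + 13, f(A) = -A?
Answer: -19503/31 ≈ -629.13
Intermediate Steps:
q = 19/4 (q = (25 + 13)/8 = (⅛)*38 = 19/4 ≈ 4.7500)
R = 4 (R = -2 - (-1)*6 = -2 - 1*(-6) = -2 + 6 = 4)
Q = 4
j = -19503/124 (j = -33*(19/4 + 1/(51 + 11)) = -33*(19/4 + 1/62) = -33*591/124 = -19503/124 ≈ -157.28)
j*Q = -19503/124*4 = -19503/31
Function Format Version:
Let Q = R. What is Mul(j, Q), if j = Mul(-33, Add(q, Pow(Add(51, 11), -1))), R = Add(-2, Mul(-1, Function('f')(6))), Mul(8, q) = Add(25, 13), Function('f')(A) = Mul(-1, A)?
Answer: Rational(-19503, 31) ≈ -629.13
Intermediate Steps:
q = Rational(19, 4) (q = Mul(Rational(1, 8), Add(25, 13)) = Mul(Rational(1, 8), 38) = Rational(19, 4) ≈ 4.7500)
R = 4 (R = Add(-2, Mul(-1, Mul(-1, 6))) = Add(-2, Mul(-1, -6)) = Add(-2, 6) = 4)
Q = 4
j = Rational(-19503, 124) (j = Mul(-33, Add(Rational(19, 4), Pow(Add(51, 11), -1))) = Mul(-33, Add(Rational(19, 4), Pow(62, -1))) = Mul(-33, Add(Rational(19, 4), Rational(1, 62))) = Mul(-33, Rational(591, 124)) = Rational(-19503, 124) ≈ -157.28)
Mul(j, Q) = Mul(Rational(-19503, 124), 4) = Rational(-19503, 31)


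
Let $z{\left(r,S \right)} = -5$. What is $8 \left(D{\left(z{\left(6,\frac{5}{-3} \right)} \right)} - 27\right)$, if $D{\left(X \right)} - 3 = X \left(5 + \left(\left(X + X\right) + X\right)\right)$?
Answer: $208$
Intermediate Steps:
$D{\left(X \right)} = 3 + X \left(5 + 3 X\right)$ ($D{\left(X \right)} = 3 + X \left(5 + \left(\left(X + X\right) + X\right)\right) = 3 + X \left(5 + \left(2 X + X\right)\right) = 3 + X \left(5 + 3 X\right)$)
$8 \left(D{\left(z{\left(6,\frac{5}{-3} \right)} \right)} - 27\right) = 8 \left(\left(3 + 3 \left(-5\right)^{2} + 5 \left(-5\right)\right) - 27\right) = 8 \left(\left(3 + 3 \cdot 25 - 25\right) - 27\right) = 8 \left(\left(3 + 75 - 25\right) - 27\right) = 8 \left(53 - 27\right) = 8 \cdot 26 = 208$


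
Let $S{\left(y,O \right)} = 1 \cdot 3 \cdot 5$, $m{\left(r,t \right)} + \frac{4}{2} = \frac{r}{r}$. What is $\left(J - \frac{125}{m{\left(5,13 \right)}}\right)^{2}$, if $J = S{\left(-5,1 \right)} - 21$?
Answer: $14161$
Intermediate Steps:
$m{\left(r,t \right)} = -1$ ($m{\left(r,t \right)} = -2 + \frac{r}{r} = -2 + 1 = -1$)
$S{\left(y,O \right)} = 15$ ($S{\left(y,O \right)} = 3 \cdot 5 = 15$)
$J = -6$ ($J = 15 - 21 = -6$)
$\left(J - \frac{125}{m{\left(5,13 \right)}}\right)^{2} = \left(-6 - \frac{125}{-1}\right)^{2} = \left(-6 - -125\right)^{2} = \left(-6 + 125\right)^{2} = 119^{2} = 14161$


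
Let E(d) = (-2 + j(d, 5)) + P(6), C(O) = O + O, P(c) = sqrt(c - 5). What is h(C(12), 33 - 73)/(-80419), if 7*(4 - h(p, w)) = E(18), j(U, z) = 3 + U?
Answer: -8/562933 ≈ -1.4211e-5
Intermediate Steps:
P(c) = sqrt(-5 + c)
C(O) = 2*O
E(d) = 2 + d (E(d) = (-2 + (3 + d)) + sqrt(-5 + 6) = (1 + d) + sqrt(1) = (1 + d) + 1 = 2 + d)
h(p, w) = 8/7 (h(p, w) = 4 - (2 + 18)/7 = 4 - 1/7*20 = 4 - 20/7 = 8/7)
h(C(12), 33 - 73)/(-80419) = (8/7)/(-80419) = (8/7)*(-1/80419) = -8/562933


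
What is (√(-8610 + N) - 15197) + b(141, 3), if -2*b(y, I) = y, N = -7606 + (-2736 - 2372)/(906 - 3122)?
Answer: -30535/2 + 3*I*√552915822/554 ≈ -15268.0 + 127.33*I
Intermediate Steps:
N = -4212447/554 (N = -7606 - 5108/(-2216) = -7606 - 5108*(-1/2216) = -7606 + 1277/554 = -4212447/554 ≈ -7603.7)
b(y, I) = -y/2
(√(-8610 + N) - 15197) + b(141, 3) = (√(-8610 - 4212447/554) - 15197) - ½*141 = (√(-8982387/554) - 15197) - 141/2 = (3*I*√552915822/554 - 15197) - 141/2 = (-15197 + 3*I*√552915822/554) - 141/2 = -30535/2 + 3*I*√552915822/554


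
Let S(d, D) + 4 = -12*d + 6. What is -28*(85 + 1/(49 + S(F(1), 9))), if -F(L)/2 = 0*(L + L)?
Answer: -121408/51 ≈ -2380.5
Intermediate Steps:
F(L) = 0 (F(L) = -0*(L + L) = -0*2*L = -2*0 = 0)
S(d, D) = 2 - 12*d (S(d, D) = -4 + (-12*d + 6) = -4 + (6 - 12*d) = 2 - 12*d)
-28*(85 + 1/(49 + S(F(1), 9))) = -28*(85 + 1/(49 + (2 - 12*0))) = -28*(85 + 1/(49 + (2 + 0))) = -28*(85 + 1/(49 + 2)) = -28*(85 + 1/51) = -28*4336/51 = -121408/51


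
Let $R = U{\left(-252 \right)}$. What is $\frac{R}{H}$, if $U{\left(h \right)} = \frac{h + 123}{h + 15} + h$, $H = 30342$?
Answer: $- \frac{19865}{2397018} \approx -0.0082874$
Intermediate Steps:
$U{\left(h \right)} = h + \frac{123 + h}{15 + h}$ ($U{\left(h \right)} = \frac{123 + h}{15 + h} + h = h + \frac{123 + h}{15 + h}$)
$R = - \frac{19865}{79}$ ($R = \frac{123 + \left(-252\right)^{2} + 16 \left(-252\right)}{15 - 252} = \frac{123 + 63504 - 4032}{-237} = \left(- \frac{1}{237}\right) 59595 = - \frac{19865}{79} \approx -251.46$)
$\frac{R}{H} = - \frac{19865}{79 \cdot 30342} = \left(- \frac{19865}{79}\right) \frac{1}{30342} = - \frac{19865}{2397018}$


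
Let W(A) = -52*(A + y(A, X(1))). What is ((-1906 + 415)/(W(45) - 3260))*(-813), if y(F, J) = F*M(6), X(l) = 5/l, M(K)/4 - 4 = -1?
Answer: -1212183/33680 ≈ -35.991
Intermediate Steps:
M(K) = 12 (M(K) = 16 + 4*(-1) = 16 - 4 = 12)
y(F, J) = 12*F (y(F, J) = F*12 = 12*F)
W(A) = -676*A (W(A) = -52*(A + 12*A) = -676*A)
((-1906 + 415)/(W(45) - 3260))*(-813) = ((-1906 + 415)/(-676*45 - 3260))*(-813) = -1491/(-30420 - 3260)*(-813) = -1491/(-33680)*(-813) = -1491*(-1/33680)*(-813) = (1491/33680)*(-813) = -1212183/33680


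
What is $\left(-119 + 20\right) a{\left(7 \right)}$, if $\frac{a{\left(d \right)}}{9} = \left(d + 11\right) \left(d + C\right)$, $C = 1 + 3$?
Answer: $-176418$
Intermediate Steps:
$C = 4$
$a{\left(d \right)} = 9 \left(4 + d\right) \left(11 + d\right)$ ($a{\left(d \right)} = 9 \left(d + 11\right) \left(d + 4\right) = 9 \left(11 + d\right) \left(4 + d\right) = 9 \left(4 + d\right) \left(11 + d\right)$)
$\left(-119 + 20\right) a{\left(7 \right)} = \left(-119 + 20\right) \left(396 + 9 \cdot 7^{2} + 135 \cdot 7\right) = - 99 \left(396 + 9 \cdot 49 + 945\right) = - 99 \left(396 + 441 + 945\right) = \left(-99\right) 1782 = -176418$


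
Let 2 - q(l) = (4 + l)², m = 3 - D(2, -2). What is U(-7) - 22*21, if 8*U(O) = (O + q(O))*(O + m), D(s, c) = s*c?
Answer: -462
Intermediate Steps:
D(s, c) = c*s
m = 7 (m = 3 - (-2)*2 = 3 - 1*(-4) = 3 + 4 = 7)
q(l) = 2 - (4 + l)²
U(O) = (7 + O)*(2 + O - (4 + O)²)/8 (U(O) = ((O + (2 - (4 + O)²))*(O + 7))/8 = ((2 + O - (4 + O)²)*(7 + O))/8 = ((7 + O)*(2 + O - (4 + O)²))/8 = (7 + O)*(2 + O - (4 + O)²)/8)
U(-7) - 22*21 = (-49/4 - 63/8*(-7) - 7/4*(-7)² - ⅛*(-7)³) - 22*21 = (-49/4 + 441/8 - 7/4*49 - ⅛*(-343)) - 462 = (-49/4 + 441/8 - 343/4 + 343/8) - 462 = 0 - 462 = -462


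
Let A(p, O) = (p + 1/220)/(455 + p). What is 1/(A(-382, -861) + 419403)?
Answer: 16060/6735528141 ≈ 2.3844e-6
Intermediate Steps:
A(p, O) = (1/220 + p)/(455 + p) (A(p, O) = (p + 1/220)/(455 + p) = (1/220 + p)/(455 + p))
1/(A(-382, -861) + 419403) = 1/((1/220 - 382)/(455 - 382) + 419403) = 1/(-84039/220/73 + 419403) = 1/((1/73)*(-84039/220) + 419403) = 1/(-84039/16060 + 419403) = 1/(6735528141/16060) = 16060/6735528141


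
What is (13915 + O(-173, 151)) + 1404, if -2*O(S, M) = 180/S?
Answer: 2650277/173 ≈ 15320.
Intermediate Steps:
O(S, M) = -90/S
(13915 + O(-173, 151)) + 1404 = (13915 - 90/(-173)) + 1404 = (13915 - 90*(-1/173)) + 1404 = (13915 + 90/173) + 1404 = 2407385/173 + 1404 = 2650277/173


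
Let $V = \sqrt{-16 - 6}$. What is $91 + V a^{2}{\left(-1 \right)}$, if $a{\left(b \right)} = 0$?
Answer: $91$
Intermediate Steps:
$V = i \sqrt{22}$ ($V = \sqrt{-22} = i \sqrt{22} \approx 4.6904 i$)
$91 + V a^{2}{\left(-1 \right)} = 91 + i \sqrt{22} \cdot 0^{2} = 91 + i \sqrt{22} \cdot 0 = 91 + 0 = 91$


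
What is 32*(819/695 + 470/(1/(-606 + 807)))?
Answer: 2101039008/695 ≈ 3.0231e+6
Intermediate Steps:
32*(819/695 + 470/(1/(-606 + 807))) = 32*(819*(1/695) + 470/(1/201)) = 32*(819/695 + 470/(1/201)) = 32*(819/695 + 470*201) = 32*(819/695 + 94470) = 32*(65657469/695) = 2101039008/695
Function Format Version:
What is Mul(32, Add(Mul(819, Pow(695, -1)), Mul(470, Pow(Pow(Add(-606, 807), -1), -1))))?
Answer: Rational(2101039008, 695) ≈ 3.0231e+6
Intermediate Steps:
Mul(32, Add(Mul(819, Pow(695, -1)), Mul(470, Pow(Pow(Add(-606, 807), -1), -1)))) = Mul(32, Add(Mul(819, Rational(1, 695)), Mul(470, Pow(Pow(201, -1), -1)))) = Mul(32, Add(Rational(819, 695), Mul(470, Pow(Rational(1, 201), -1)))) = Mul(32, Add(Rational(819, 695), Mul(470, 201))) = Mul(32, Add(Rational(819, 695), 94470)) = Mul(32, Rational(65657469, 695)) = Rational(2101039008, 695)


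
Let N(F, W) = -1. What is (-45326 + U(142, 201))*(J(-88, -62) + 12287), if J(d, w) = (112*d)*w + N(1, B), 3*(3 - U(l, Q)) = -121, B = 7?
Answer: -28227312528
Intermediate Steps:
U(l, Q) = 130/3 (U(l, Q) = 3 - ⅓*(-121) = 3 + 121/3 = 130/3)
J(d, w) = -1 + 112*d*w (J(d, w) = (112*d)*w - 1 = 112*d*w - 1 = -1 + 112*d*w)
(-45326 + U(142, 201))*(J(-88, -62) + 12287) = (-45326 + 130/3)*((-1 + 112*(-88)*(-62)) + 12287) = -135848*((-1 + 611072) + 12287)/3 = -135848*(611071 + 12287)/3 = -135848/3*623358 = -28227312528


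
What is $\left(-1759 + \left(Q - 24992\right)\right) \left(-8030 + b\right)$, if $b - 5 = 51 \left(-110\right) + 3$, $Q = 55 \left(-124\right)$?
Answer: $457639872$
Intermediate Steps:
$Q = -6820$
$b = -5602$ ($b = 5 + \left(51 \left(-110\right) + 3\right) = 5 + \left(-5610 + 3\right) = 5 - 5607 = -5602$)
$\left(-1759 + \left(Q - 24992\right)\right) \left(-8030 + b\right) = \left(-1759 - 31812\right) \left(-8030 - 5602\right) = \left(-1759 - 31812\right) \left(-13632\right) = \left(-33571\right) \left(-13632\right) = 457639872$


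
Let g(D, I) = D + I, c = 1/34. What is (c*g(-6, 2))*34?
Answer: -4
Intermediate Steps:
c = 1/34 ≈ 0.029412
(c*g(-6, 2))*34 = ((-6 + 2)/34)*34 = ((1/34)*(-4))*34 = -2/17*34 = -4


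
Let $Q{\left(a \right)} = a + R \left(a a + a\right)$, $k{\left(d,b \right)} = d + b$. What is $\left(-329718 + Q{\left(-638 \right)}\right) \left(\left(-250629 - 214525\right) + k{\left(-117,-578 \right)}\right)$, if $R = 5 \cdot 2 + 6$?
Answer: $-2875285246860$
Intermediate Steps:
$k{\left(d,b \right)} = b + d$
$R = 16$ ($R = 10 + 6 = 16$)
$Q{\left(a \right)} = 16 a^{2} + 17 a$ ($Q{\left(a \right)} = a + 16 \left(a a + a\right) = a + 16 \left(a^{2} + a\right) = a + 16 \left(a + a^{2}\right) = a + \left(16 a + 16 a^{2}\right) = 16 a^{2} + 17 a$)
$\left(-329718 + Q{\left(-638 \right)}\right) \left(\left(-250629 - 214525\right) + k{\left(-117,-578 \right)}\right) = \left(-329718 - 638 \left(17 + 16 \left(-638\right)\right)\right) \left(\left(-250629 - 214525\right) - 695\right) = \left(-329718 - 638 \left(17 - 10208\right)\right) \left(-465154 - 695\right) = \left(-329718 - -6501858\right) \left(-465849\right) = \left(-329718 + 6501858\right) \left(-465849\right) = 6172140 \left(-465849\right) = -2875285246860$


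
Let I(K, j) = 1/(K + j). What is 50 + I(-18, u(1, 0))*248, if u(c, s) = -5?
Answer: 902/23 ≈ 39.217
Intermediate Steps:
50 + I(-18, u(1, 0))*248 = 50 + 248/(-18 - 5) = 50 + 248/(-23) = 50 - 1/23*248 = 50 - 248/23 = 902/23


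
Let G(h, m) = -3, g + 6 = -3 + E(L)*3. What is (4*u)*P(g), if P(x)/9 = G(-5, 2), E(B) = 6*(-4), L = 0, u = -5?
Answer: 540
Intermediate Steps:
E(B) = -24
g = -81 (g = -6 + (-3 - 24*3) = -6 + (-3 - 72) = -6 - 75 = -81)
P(x) = -27 (P(x) = 9*(-3) = -27)
(4*u)*P(g) = (4*(-5))*(-27) = -20*(-27) = 540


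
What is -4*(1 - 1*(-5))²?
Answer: -144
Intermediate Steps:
-4*(1 - 1*(-5))² = -4*(1 + 5)² = -4*6² = -4*36 = -144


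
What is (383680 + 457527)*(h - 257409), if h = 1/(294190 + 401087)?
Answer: -150551285587931444/695277 ≈ -2.1653e+11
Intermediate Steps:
h = 1/695277 ≈ 1.4383e-6
(383680 + 457527)*(h - 257409) = (383680 + 457527)*(1/695277 - 257409) = 841207*(-178970557292/695277) = -150551285587931444/695277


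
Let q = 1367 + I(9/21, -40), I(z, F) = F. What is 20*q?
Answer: 26540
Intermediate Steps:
q = 1327 (q = 1367 - 40 = 1327)
20*q = 20*1327 = 26540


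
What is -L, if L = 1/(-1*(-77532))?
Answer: -1/77532 ≈ -1.2898e-5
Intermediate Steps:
L = 1/77532 ≈ 1.2898e-5
-L = -1*1/77532 = -1/77532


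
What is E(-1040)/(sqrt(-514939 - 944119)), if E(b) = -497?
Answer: 497*I*sqrt(1459058)/1459058 ≈ 0.41145*I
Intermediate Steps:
E(-1040)/(sqrt(-514939 - 944119)) = -497/sqrt(-514939 - 944119) = -497*(-I*sqrt(1459058)/1459058) = -(-497)*I*sqrt(1459058)/1459058 = 497*I*sqrt(1459058)/1459058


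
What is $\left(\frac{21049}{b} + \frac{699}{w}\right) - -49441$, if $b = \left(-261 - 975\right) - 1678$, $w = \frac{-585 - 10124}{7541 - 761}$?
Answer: $\frac{49316826795}{1006646} \approx 48991.0$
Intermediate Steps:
$w = - \frac{10709}{6780} \approx -1.5795$
$b = -2914$ ($b = -1236 - 1678 = -2914$)
$\left(\frac{21049}{b} + \frac{699}{w}\right) - -49441 = \left(\frac{21049}{-2914} + \frac{699}{- \frac{10709}{6780}}\right) - -49441 = \left(21049 \left(- \frac{1}{2914}\right) + 699 \left(- \frac{6780}{10709}\right)\right) + 49441 = \left(- \frac{679}{94} - \frac{4739220}{10709}\right) + 49441 = - \frac{452758091}{1006646} + 49441 = \frac{49316826795}{1006646}$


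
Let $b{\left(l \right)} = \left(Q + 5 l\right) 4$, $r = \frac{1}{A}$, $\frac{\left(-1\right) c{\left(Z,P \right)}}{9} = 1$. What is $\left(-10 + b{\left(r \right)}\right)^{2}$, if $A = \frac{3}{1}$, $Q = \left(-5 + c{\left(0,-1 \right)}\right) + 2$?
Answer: $\frac{23716}{9} \approx 2635.1$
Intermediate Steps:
$c{\left(Z,P \right)} = -9$ ($c{\left(Z,P \right)} = \left(-9\right) 1 = -9$)
$Q = -12$ ($Q = \left(-5 - 9\right) + 2 = -14 + 2 = -12$)
$A = 3$ ($A = 3 \cdot 1 = 3$)
$r = \frac{1}{3} \approx 0.33333$
$b{\left(l \right)} = -48 + 20 l$ ($b{\left(l \right)} = \left(-12 + 5 l\right) 4 = -48 + 20 l$)
$\left(-10 + b{\left(r \right)}\right)^{2} = \left(-10 + \left(-48 + 20 \cdot \frac{1}{3}\right)\right)^{2} = \left(-10 + \left(-48 + \frac{20}{3}\right)\right)^{2} = \left(-10 - \frac{124}{3}\right)^{2} = \left(- \frac{154}{3}\right)^{2} = \frac{23716}{9}$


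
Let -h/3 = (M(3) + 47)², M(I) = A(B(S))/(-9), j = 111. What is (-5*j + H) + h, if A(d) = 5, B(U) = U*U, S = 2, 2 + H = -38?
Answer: -190789/27 ≈ -7066.3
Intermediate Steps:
H = -40 (H = -2 - 38 = -40)
B(U) = U²
M(I) = -5/9 (M(I) = 5/(-9) = 5*(-⅑) = -5/9)
h = -174724/27 (h = -3*(-5/9 + 47)² = -3*(418/9)² = -3*174724/81 = -174724/27 ≈ -6471.3)
(-5*j + H) + h = (-5*111 - 40) - 174724/27 = (-555 - 40) - 174724/27 = -595 - 174724/27 = -190789/27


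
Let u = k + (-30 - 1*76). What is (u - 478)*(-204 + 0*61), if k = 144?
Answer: 89760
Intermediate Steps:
u = 38 (u = 144 + (-30 - 1*76) = 144 + (-30 - 76) = 144 - 106 = 38)
(u - 478)*(-204 + 0*61) = (38 - 478)*(-204 + 0*61) = -440*(-204 + 0) = -440*(-204) = 89760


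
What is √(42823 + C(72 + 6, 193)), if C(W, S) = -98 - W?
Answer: √42647 ≈ 206.51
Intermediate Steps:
√(42823 + C(72 + 6, 193)) = √(42823 + (-98 - (72 + 6))) = √(42823 + (-98 - 1*78)) = √(42823 + (-98 - 78)) = √(42823 - 176) = √42647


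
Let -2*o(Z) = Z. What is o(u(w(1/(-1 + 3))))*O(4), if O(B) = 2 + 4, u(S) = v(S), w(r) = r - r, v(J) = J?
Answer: 0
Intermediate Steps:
w(r) = 0
u(S) = S
o(Z) = -Z/2
O(B) = 6
o(u(w(1/(-1 + 3))))*O(4) = -½*0*6 = 0*6 = 0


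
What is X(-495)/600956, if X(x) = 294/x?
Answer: -49/49578870 ≈ -9.8832e-7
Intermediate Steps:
X(-495)/600956 = (294/(-495))/600956 = (294*(-1/495))*(1/600956) = -98/165*1/600956 = -49/49578870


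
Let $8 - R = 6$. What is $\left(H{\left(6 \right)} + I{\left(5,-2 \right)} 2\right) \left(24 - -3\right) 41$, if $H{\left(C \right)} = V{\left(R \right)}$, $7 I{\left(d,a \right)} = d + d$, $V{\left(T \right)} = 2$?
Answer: $\frac{37638}{7} \approx 5376.9$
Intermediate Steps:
$R = 2$ ($R = 8 - 6 = 2$)
$I{\left(d,a \right)} = \frac{2 d}{7}$ ($I{\left(d,a \right)} = \frac{d + d}{7} = \frac{2 d}{7}$)
$H{\left(C \right)} = 2$
$\left(H{\left(6 \right)} + I{\left(5,-2 \right)} 2\right) \left(24 - -3\right) 41 = \left(2 + \frac{2}{7} \cdot 5 \cdot 2\right) \left(24 - -3\right) 41 = \left(2 + \frac{10}{7} \cdot 2\right) \left(24 + 3\right) 41 = \left(2 + \frac{20}{7}\right) 27 \cdot 41 = \frac{34}{7} \cdot 27 \cdot 41 = \frac{918}{7} \cdot 41 = \frac{37638}{7}$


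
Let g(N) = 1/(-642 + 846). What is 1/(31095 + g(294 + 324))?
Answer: 204/6343381 ≈ 3.2159e-5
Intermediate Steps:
g(N) = 1/204
1/(31095 + g(294 + 324)) = 1/(31095 + 1/204) = 1/(6343381/204) = 204/6343381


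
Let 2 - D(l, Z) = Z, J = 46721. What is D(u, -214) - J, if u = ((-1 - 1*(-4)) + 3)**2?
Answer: -46505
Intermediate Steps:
u = 36 (u = ((-1 + 4) + 3)**2 = (3 + 3)**2 = 6**2 = 36)
D(l, Z) = 2 - Z
D(u, -214) - J = (2 - 1*(-214)) - 1*46721 = (2 + 214) - 46721 = 216 - 46721 = -46505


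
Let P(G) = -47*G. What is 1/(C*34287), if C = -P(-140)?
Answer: -1/225608460 ≈ -4.4325e-9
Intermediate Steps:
C = -6580 (C = -(-47)*(-140) = -1*6580 = -6580)
1/(C*34287) = 1/(-6580*34287) = -1/6580*1/34287 = -1/225608460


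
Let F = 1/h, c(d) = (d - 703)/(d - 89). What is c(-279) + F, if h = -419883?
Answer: 206162369/77258472 ≈ 2.6685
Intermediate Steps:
c(d) = (-703 + d)/(-89 + d)
F = -1/419883 (F = 1/(-419883) = -1/419883 ≈ -2.3816e-6)
c(-279) + F = (-703 - 279)/(-89 - 279) - 1/419883 = -982/(-368) - 1/419883 = -1/368*(-982) - 1/419883 = 491/184 - 1/419883 = 206162369/77258472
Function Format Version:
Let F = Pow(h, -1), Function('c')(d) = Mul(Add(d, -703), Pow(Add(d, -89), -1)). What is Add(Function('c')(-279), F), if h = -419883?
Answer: Rational(206162369, 77258472) ≈ 2.6685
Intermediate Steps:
Function('c')(d) = Mul(Pow(Add(-89, d), -1), Add(-703, d)) (Function('c')(d) = Mul(Add(-703, d), Pow(Add(-89, d), -1)) = Mul(Pow(Add(-89, d), -1), Add(-703, d)))
F = Rational(-1, 419883) (F = Pow(-419883, -1) = Rational(-1, 419883) ≈ -2.3816e-6)
Add(Function('c')(-279), F) = Add(Mul(Pow(Add(-89, -279), -1), Add(-703, -279)), Rational(-1, 419883)) = Add(Mul(Pow(-368, -1), -982), Rational(-1, 419883)) = Add(Mul(Rational(-1, 368), -982), Rational(-1, 419883)) = Add(Rational(491, 184), Rational(-1, 419883)) = Rational(206162369, 77258472)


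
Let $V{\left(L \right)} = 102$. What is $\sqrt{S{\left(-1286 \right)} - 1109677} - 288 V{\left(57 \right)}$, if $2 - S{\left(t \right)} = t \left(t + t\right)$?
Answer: $-29376 + i \sqrt{4417267} \approx -29376.0 + 2101.7 i$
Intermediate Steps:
$S{\left(t \right)} = 2 - 2 t^{2}$ ($S{\left(t \right)} = 2 - t \left(t + t\right) = 2 - t 2 t = 2 - 2 t^{2}$)
$\sqrt{S{\left(-1286 \right)} - 1109677} - 288 V{\left(57 \right)} = \sqrt{\left(2 - 2 \left(-1286\right)^{2}\right) - 1109677} - 288 \cdot 102 = \sqrt{\left(2 - 3307592\right) - 1109677} - 29376 = \sqrt{-3307590 - 1109677} - 29376 = \sqrt{-4417267} - 29376 = i \sqrt{4417267} - 29376 = -29376 + i \sqrt{4417267}$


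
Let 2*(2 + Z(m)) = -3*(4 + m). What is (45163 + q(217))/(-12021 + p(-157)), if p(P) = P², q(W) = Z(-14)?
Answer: 11294/3157 ≈ 3.5774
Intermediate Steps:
Z(m) = -8 - 3*m/2 (Z(m) = -2 + (-3*(4 + m))/2 = -2 + (-12 - 3*m)/2 = -2 + (-6 - 3*m/2) = -8 - 3*m/2)
q(W) = 13 (q(W) = -8 - 3/2*(-14) = -8 + 21 = 13)
(45163 + q(217))/(-12021 + p(-157)) = (45163 + 13)/(-12021 + (-157)²) = 45176/(-12021 + 24649) = 45176/12628 = 45176*(1/12628) = 11294/3157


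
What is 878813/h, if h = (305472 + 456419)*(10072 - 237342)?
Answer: -67601/13319612890 ≈ -5.0753e-6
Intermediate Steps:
h = -173154967570 (h = 761891*(-227270) = -173154967570)
878813/h = 878813/(-173154967570) = 878813*(-1/173154967570) = -67601/13319612890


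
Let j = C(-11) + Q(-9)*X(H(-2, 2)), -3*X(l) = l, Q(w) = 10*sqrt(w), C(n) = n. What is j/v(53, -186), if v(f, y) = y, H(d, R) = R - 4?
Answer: 11/186 - 10*I/93 ≈ 0.05914 - 0.10753*I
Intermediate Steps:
H(d, R) = -4 + R
X(l) = -l/3
j = -11 + 20*I (j = -11 + (10*sqrt(-9))*(-(-4 + 2)/3) = -11 + (10*(3*I))*(-1/3*(-2)) = -11 + (30*I)*(2/3) = -11 + 20*I ≈ -11.0 + 20.0*I)
j/v(53, -186) = (-11 + 20*I)/(-186) = (-11 + 20*I)*(-1/186) = 11/186 - 10*I/93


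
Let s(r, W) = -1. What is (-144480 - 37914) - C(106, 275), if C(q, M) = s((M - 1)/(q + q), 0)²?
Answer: -182395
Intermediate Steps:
C(q, M) = 1 (C(q, M) = (-1)² = 1)
(-144480 - 37914) - C(106, 275) = (-144480 - 37914) - 1*1 = -182394 - 1 = -182395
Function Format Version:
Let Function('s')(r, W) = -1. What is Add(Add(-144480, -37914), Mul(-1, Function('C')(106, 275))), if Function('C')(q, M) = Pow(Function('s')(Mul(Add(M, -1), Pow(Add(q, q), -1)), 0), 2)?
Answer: -182395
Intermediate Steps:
Function('C')(q, M) = 1 (Function('C')(q, M) = Pow(-1, 2) = 1)
Add(Add(-144480, -37914), Mul(-1, Function('C')(106, 275))) = Add(Add(-144480, -37914), Mul(-1, 1)) = Add(-182394, -1) = -182395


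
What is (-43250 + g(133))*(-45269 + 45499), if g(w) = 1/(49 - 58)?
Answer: -89527730/9 ≈ -9.9475e+6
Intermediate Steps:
g(w) = -⅑ (g(w) = 1/(-9) = -⅑)
(-43250 + g(133))*(-45269 + 45499) = (-43250 - ⅑)*(-45269 + 45499) = -389251/9*230 = -89527730/9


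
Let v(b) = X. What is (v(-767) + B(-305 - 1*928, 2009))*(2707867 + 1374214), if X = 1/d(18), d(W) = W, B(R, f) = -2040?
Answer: -149889932239/18 ≈ -8.3272e+9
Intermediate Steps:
X = 1/18 ≈ 0.055556
v(b) = 1/18
(v(-767) + B(-305 - 1*928, 2009))*(2707867 + 1374214) = (1/18 - 2040)*(2707867 + 1374214) = -36719/18*4082081 = -149889932239/18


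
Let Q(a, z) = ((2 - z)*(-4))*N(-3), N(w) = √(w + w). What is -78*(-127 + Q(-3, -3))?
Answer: 9906 + 1560*I*√6 ≈ 9906.0 + 3821.2*I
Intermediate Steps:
N(w) = √2*√w (N(w) = √(2*w) = √2*√w)
Q(a, z) = I*√6*(-8 + 4*z) (Q(a, z) = ((2 - z)*(-4))*(√2*√(-3)) = (-8 + 4*z)*(√2*(I*√3)) = (-8 + 4*z)*(I*√6) = I*√6*(-8 + 4*z))
-78*(-127 + Q(-3, -3)) = -78*(-127 + 4*I*√6*(-2 - 3)) = -78*(-127 + 4*I*√6*(-5)) = -78*(-127 - 20*I*√6) = 9906 + 1560*I*√6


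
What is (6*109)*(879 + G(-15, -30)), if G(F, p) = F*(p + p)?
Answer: 1163466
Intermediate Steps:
G(F, p) = 2*F*p (G(F, p) = F*(2*p) = 2*F*p)
(6*109)*(879 + G(-15, -30)) = (6*109)*(879 + 2*(-15)*(-30)) = 654*(879 + 900) = 654*1779 = 1163466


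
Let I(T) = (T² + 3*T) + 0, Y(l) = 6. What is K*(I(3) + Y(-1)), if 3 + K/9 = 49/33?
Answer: -3600/11 ≈ -327.27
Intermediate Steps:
K = -150/11 (K = -27 + 9*(49/33) = -27 + 147/11 = -150/11 ≈ -13.636)
I(T) = T² + 3*T
K*(I(3) + Y(-1)) = -150*(3*(3 + 3) + 6)/11 = -150*(3*6 + 6)/11 = -150*(18 + 6)/11 = -150/11*24 = -3600/11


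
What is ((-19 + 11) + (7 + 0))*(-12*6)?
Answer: 72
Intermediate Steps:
((-19 + 11) + (7 + 0))*(-12*6) = (-8 + 7)*(-72) = -1*(-72) = 72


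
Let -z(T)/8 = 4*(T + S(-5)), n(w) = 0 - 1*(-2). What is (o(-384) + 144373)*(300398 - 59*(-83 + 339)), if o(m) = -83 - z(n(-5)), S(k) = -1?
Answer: 41174200668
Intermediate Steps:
n(w) = 2 (n(w) = 0 + 2 = 2)
z(T) = 32 - 32*T (z(T) = -32*(T - 1) = -32*(-1 + T) = -8*(-4 + 4*T) = 32 - 32*T)
o(m) = -51 (o(m) = -83 - (32 - 32*2) = -83 - (32 - 64) = -83 - 1*(-32) = -83 + 32 = -51)
(o(-384) + 144373)*(300398 - 59*(-83 + 339)) = (-51 + 144373)*(300398 - 59*(-83 + 339)) = 144322*(300398 - 59*256) = 144322*(300398 - 15104) = 144322*285294 = 41174200668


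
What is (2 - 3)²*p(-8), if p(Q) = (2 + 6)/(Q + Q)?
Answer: -½ ≈ -0.50000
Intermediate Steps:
p(Q) = 4/Q (p(Q) = 8/((2*Q)) = 8*(1/(2*Q)) = 4/Q)
(2 - 3)²*p(-8) = (2 - 3)²*(4/(-8)) = (-1)²*(4*(-⅛)) = 1*(-½) = -½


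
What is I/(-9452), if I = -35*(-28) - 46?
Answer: -467/4726 ≈ -0.098815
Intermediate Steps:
I = 934 (I = 980 - 46 = 934)
I/(-9452) = 934/(-9452) = 934*(-1/9452) = -467/4726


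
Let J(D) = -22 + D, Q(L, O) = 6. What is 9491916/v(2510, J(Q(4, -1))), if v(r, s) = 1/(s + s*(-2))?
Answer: 151870656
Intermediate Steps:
v(r, s) = -1/s (v(r, s) = 1/(s - 2*s) = 1/(-s) = -1/s)
9491916/v(2510, J(Q(4, -1))) = 9491916/((-1/(-22 + 6))) = 9491916/((-1/(-16))) = 9491916/((-1*(-1/16))) = 9491916/(1/16) = 9491916*16 = 151870656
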